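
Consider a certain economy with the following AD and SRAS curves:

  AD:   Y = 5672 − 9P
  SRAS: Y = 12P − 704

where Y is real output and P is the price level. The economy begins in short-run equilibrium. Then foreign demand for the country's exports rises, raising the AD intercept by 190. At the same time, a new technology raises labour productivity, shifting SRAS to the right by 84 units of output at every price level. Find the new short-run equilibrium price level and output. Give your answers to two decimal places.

P = 308.67, Y = 3084.00

After both shocks: AD is Y = 5862 − 9P and SRAS is Y = 12P − 620.
Setting them equal: 6482 = 21P, so P = 308.67.
Substituting into AD, Y = 3084.00.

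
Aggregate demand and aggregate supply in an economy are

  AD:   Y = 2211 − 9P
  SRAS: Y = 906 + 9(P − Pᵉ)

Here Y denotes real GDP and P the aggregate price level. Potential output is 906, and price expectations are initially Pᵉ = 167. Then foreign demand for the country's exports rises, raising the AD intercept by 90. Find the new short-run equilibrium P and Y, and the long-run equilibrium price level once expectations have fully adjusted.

AD shifts right: new AD is Y = 2301 − 9P. With Pᵉ = 167, SRAS is Y = 9P − 597.
Short run: 2301 − 9P = 9P − 597 gives 2898 = 18P, so P = 161 and Y = 2301 − 9·161 = 852.
Y = 852 is below potential 906; expectations adjust and SRAS shifts right until Y = 906.
Long run: on the new AD curve, 906 = 2301 − 9P gives P = 155.

Short run: P = 161, Y = 852. Long run: P = 155.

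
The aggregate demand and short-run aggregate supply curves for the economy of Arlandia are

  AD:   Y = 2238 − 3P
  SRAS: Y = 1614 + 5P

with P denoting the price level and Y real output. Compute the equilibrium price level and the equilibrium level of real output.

P = 78, Y = 2004

Set AD = SRAS: 2238 − 3P = 1614 + 5P, so 624 = 8P and P = 78.
Then Y = 2238 − 3·78 = 2004.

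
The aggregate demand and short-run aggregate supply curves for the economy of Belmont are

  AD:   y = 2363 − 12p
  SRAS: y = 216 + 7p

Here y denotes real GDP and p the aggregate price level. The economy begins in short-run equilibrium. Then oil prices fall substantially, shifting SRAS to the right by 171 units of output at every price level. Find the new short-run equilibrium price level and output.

p = 104, y = 1115

This is a positive supply shock: SRAS shifts right.
New SRAS: y = 387 + 7p.
Set AD = SRAS: 2363 − 12p = 387 + 7p, so 1976 = 19p and p = 104.
y = 2363 − 12·104 = 1115.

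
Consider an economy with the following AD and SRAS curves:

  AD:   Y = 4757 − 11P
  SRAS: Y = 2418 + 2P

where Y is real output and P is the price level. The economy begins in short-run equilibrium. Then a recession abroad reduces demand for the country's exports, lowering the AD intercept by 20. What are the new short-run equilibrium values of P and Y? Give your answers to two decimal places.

This is a negative demand shock: AD shifts left.
New AD: Y = 4737 − 11P.
Set AD = SRAS: 4737 − 11P = 2418 + 2P, so 2319 = 13P and P = 178.38.
Substituting into AD, Y = 2774.77.

P = 178.38, Y = 2774.77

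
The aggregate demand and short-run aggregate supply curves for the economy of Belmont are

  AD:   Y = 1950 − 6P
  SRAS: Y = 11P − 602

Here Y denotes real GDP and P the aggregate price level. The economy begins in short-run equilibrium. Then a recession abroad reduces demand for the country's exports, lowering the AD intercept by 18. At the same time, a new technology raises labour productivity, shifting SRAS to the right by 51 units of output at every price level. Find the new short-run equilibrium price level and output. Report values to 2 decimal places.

After both shocks: AD is Y = 1932 − 6P and SRAS is Y = 11P − 551.
Setting them equal: 2483 = 17P, so P = 146.06.
Substituting into AD, Y = 1055.65.

P = 146.06, Y = 1055.65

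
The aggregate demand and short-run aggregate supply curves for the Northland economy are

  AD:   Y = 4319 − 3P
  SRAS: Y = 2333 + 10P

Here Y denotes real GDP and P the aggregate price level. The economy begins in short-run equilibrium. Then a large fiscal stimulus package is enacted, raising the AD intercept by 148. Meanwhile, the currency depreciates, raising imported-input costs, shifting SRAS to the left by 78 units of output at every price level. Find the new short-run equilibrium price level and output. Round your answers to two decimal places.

After both shocks: AD is Y = 4467 − 3P and SRAS is Y = 2255 + 10P.
Setting them equal: 2212 = 13P, so P = 170.15.
Substituting into AD, Y = 3956.54.

P = 170.15, Y = 3956.54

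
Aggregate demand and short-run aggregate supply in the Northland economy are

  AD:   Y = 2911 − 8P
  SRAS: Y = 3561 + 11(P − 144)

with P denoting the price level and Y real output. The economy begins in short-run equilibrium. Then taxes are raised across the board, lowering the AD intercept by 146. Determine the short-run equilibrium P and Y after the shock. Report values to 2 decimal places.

This is a negative demand shock: AD shifts left.
New AD: Y = 2765 − 8P.
SRAS can be written Y = 1977 + 11P.
Set AD = SRAS: 2765 − 8P = 1977 + 11P, so 788 = 19P and P = 41.47.
Substituting into AD, Y = 2433.21.

P = 41.47, Y = 2433.21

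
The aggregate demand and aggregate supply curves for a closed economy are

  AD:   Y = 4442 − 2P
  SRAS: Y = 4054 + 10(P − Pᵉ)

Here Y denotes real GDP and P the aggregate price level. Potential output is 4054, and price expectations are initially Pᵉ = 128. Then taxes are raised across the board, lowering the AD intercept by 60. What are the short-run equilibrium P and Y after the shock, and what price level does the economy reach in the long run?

Short run: P = 134, Y = 4114. Long run: P = 164.

AD shifts left: new AD is Y = 4382 − 2P. With Pᵉ = 128, SRAS is Y = 2774 + 10P.
Short run: 4382 − 2P = 2774 + 10P gives 1608 = 12P, so P = 134 and Y = 4382 − 2·134 = 4114.
Y = 4114 is above potential 4054; expectations adjust and SRAS shifts left until Y = 4054.
Long run: on the new AD curve, 4054 = 4382 − 2P gives P = 164.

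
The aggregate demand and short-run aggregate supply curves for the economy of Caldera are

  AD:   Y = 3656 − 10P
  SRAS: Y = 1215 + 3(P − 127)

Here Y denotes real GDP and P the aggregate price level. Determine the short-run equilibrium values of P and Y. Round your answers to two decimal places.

P = 217.08, Y = 1485.23

Write SRAS as Y = 1215 + 3P − 381 = 834 + 3P.
Set AD = SRAS: 3656 − 10P = 834 + 3P, so 2822 = 13P and P = 217.08.
Substituting into AD, Y = 3656 − 10P = 1485.23.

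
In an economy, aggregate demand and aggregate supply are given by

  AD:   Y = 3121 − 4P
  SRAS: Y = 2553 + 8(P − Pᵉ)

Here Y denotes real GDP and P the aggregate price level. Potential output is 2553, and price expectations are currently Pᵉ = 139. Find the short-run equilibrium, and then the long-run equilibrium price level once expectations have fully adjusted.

Short run: with Pᵉ = 139, SRAS is Y = 1441 + 8P. Setting AD = SRAS gives 1680 = 12P, so P = 140 and Y = 3121 − 4·140 = 2561.
Output 2561 is above potential 2553, so over time expected prices rise and SRAS shifts left until Y returns to 2553.
Long run: Y = 2553 on the AD curve gives 2553 = 3121 − 4P, so P = 142.

Short run: P = 140, Y = 2561. Long run: P = 142.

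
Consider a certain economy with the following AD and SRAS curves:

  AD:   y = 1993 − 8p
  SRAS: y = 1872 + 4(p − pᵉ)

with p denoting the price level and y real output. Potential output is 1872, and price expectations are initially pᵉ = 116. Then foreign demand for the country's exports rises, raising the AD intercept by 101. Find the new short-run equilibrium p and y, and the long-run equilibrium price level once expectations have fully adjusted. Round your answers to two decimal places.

Short run: p = 57.17, y = 1636.67. Long run: p = 27.75.

AD shifts right: new AD is y = 2094 − 8p. With pᵉ = 116, SRAS is y = 1408 + 4p.
Short run: 2094 − 8p = 1408 + 4p gives 686 = 12p, so p = 57.17 and y = 2094 − 8p = 1636.67.
y = 1636.67 is below potential 1872; expectations adjust and SRAS shifts right until y = 1872.
Long run: on the new AD curve, 1872 = 2094 − 8p gives p = 27.75.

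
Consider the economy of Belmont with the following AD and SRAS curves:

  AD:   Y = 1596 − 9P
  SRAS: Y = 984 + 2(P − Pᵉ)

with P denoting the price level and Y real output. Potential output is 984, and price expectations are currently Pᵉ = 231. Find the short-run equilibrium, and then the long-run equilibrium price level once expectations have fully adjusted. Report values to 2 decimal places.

Short run: P = 97.64, Y = 717.27. Long run: P = 68.00.

Short run: with Pᵉ = 231, SRAS is Y = 522 + 2P. Setting AD = SRAS gives 1074 = 11P, so P = 97.64 and Y = 1596 − 9P = 717.27.
Output 717.27 is below potential 984, so over time expected prices fall and SRAS shifts right until Y returns to 984.
Long run: Y = 984 on the AD curve gives 984 = 1596 − 9P, so P = 68.00.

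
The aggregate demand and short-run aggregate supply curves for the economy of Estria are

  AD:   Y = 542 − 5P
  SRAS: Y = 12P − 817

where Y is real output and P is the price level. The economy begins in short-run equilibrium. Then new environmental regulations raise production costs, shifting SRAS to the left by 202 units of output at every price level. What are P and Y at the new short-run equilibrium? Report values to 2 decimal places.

P = 91.82, Y = 82.88

This is a negative supply shock: SRAS shifts left.
New SRAS: Y = 12P − 1019.
Set AD = SRAS: 542 − 5P = 12P − 1019, so 1561 = 17P and P = 91.82.
Substituting into AD, Y = 82.88.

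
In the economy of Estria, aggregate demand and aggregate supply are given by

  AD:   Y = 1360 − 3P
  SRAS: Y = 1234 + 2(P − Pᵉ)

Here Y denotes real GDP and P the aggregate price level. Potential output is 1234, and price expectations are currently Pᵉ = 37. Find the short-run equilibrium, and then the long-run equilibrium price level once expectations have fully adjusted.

Short run: with Pᵉ = 37, SRAS is Y = 1160 + 2P. Setting AD = SRAS gives 200 = 5P, so P = 40 and Y = 1360 − 3·40 = 1240.
Output 1240 is above potential 1234, so over time expected prices rise and SRAS shifts left until Y returns to 1234.
Long run: Y = 1234 on the AD curve gives 1234 = 1360 − 3P, so P = 42.

Short run: P = 40, Y = 1240. Long run: P = 42.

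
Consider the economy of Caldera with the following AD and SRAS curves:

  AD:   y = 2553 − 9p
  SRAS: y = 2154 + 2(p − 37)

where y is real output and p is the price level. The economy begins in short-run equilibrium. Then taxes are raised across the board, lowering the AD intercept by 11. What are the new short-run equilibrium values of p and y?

p = 42, y = 2164

This is a negative demand shock: AD shifts left.
New AD: y = 2542 − 9p.
SRAS can be written y = 2080 + 2p.
Set AD = SRAS: 2542 − 9p = 2080 + 2p, so 462 = 11p and p = 42.
y = 2542 − 9·42 = 2164.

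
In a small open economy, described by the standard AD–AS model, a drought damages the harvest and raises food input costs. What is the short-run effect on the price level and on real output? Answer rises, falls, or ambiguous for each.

Price level: rises; output: falls

This is an adverse supply shock: SRAS shifts left.
Moving along the downward-sloping AD curve, P rises and Y falls.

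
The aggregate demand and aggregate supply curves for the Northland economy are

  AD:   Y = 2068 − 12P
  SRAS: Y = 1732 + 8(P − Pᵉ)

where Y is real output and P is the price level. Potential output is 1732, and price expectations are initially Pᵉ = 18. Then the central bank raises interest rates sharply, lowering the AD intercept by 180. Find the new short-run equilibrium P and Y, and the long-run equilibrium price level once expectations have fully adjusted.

AD shifts left: new AD is Y = 1888 − 12P. With Pᵉ = 18, SRAS is Y = 1588 + 8P.
Short run: 1888 − 12P = 1588 + 8P gives 300 = 20P, so P = 15 and Y = 1888 − 12·15 = 1708.
Y = 1708 is below potential 1732; expectations adjust and SRAS shifts right until Y = 1732.
Long run: on the new AD curve, 1732 = 1888 − 12P gives P = 13.

Short run: P = 15, Y = 1708. Long run: P = 13.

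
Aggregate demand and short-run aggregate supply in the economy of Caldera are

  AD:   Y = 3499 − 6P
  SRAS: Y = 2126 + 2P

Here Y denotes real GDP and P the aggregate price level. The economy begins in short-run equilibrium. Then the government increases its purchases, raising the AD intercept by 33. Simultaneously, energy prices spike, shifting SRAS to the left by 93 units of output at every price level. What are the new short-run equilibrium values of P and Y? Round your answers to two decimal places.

P = 187.38, Y = 2407.75

After both shocks: AD is Y = 3532 − 6P and SRAS is Y = 2033 + 2P.
Setting them equal: 1499 = 8P, so P = 187.38.
Substituting into AD, Y = 2407.75.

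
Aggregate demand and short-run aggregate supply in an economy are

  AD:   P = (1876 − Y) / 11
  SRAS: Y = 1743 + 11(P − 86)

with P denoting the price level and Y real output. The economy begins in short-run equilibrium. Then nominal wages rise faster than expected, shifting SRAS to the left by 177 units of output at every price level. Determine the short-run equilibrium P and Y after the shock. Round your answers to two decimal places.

P = 57.09, Y = 1248.00

This is a negative supply shock: SRAS shifts left.
New SRAS: Y = 620 + 11P.
Set AD = SRAS: 1876 − 11P = 620 + 11P, so 1256 = 22P and P = 57.09.
Substituting into AD, Y = 1248.00.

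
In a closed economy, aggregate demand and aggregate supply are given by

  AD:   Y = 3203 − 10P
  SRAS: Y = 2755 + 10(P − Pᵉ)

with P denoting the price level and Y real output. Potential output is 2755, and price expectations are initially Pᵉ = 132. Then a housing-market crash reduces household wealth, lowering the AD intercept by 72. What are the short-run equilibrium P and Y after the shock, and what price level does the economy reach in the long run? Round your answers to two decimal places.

Short run: P = 84.80, Y = 2283.00. Long run: P = 37.60.

AD shifts left: new AD is Y = 3131 − 10P. With Pᵉ = 132, SRAS is Y = 1435 + 10P.
Short run: 3131 − 10P = 1435 + 10P gives 1696 = 20P, so P = 84.80 and Y = 3131 − 10P = 2283.00.
Y = 2283.00 is below potential 2755; expectations adjust and SRAS shifts right until Y = 2755.
Long run: on the new AD curve, 2755 = 3131 − 10P gives P = 37.60.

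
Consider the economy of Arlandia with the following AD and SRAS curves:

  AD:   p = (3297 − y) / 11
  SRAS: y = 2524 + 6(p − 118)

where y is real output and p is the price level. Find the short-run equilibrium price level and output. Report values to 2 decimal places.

Write SRAS as y = 2524 + 6p − 708 = 1816 + 6p.
Rearrange AD to y = 3297 − 11p.
Set AD = SRAS: 3297 − 11p = 1816 + 6p, so 1481 = 17p and p = 87.12.
Substituting into AD, y = 3297 − 11p = 2338.71.

p = 87.12, y = 2338.71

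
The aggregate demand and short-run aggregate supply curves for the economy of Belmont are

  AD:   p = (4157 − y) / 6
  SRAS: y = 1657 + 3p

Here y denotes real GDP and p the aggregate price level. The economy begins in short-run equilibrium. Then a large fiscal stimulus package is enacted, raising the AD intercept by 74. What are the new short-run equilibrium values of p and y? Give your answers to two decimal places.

This is a positive demand shock: AD shifts right.
New AD: y = 4231 − 6p.
Set AD = SRAS: 4231 − 6p = 1657 + 3p, so 2574 = 9p and p = 286.00.
Substituting into AD, y = 2515.00.

p = 286.00, y = 2515.00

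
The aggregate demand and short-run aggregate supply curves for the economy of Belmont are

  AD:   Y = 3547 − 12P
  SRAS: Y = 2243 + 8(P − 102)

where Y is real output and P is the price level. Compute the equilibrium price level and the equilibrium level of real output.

P = 106, Y = 2275

Write SRAS as Y = 2243 + 8P − 816 = 1427 + 8P.
Set AD = SRAS: 3547 − 12P = 1427 + 8P, so 2120 = 20P and P = 106.
Then Y = 3547 − 12·106 = 2275.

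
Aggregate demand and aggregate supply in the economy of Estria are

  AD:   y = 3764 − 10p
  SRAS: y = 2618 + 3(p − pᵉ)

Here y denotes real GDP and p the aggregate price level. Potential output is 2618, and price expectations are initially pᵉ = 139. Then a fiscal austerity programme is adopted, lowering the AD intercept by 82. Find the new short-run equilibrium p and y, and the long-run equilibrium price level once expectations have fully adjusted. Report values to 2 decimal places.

AD shifts left: new AD is y = 3682 − 10p. With pᵉ = 139, SRAS is y = 2201 + 3p.
Short run: 3682 − 10p = 2201 + 3p gives 1481 = 13p, so p = 113.92 and y = 3682 − 10p = 2542.77.
y = 2542.77 is below potential 2618; expectations adjust and SRAS shifts right until y = 2618.
Long run: on the new AD curve, 2618 = 3682 − 10p gives p = 106.40.

Short run: p = 113.92, y = 2542.77. Long run: p = 106.40.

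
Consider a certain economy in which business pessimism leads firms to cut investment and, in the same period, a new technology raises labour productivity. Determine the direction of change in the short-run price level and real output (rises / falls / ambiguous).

The first event is a negative demand shock: AD shifts left, which by itself pushes P down and Y down.
The second is a favourable supply shock: SRAS shifts right, which by itself pushes P down and Y up.
Both shocks push P down, so P falls. The two shocks push Y in opposite directions, so the effect on Y is ambiguous.

Price level: falls; output: ambiguous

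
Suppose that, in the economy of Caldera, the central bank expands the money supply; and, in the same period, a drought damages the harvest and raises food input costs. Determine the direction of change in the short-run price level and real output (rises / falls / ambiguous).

Price level: rises; output: ambiguous

The first event is a positive demand shock: AD shifts right, which by itself pushes P up and Y up.
The second is an adverse supply shock: SRAS shifts left, which by itself pushes P up and Y down.
Both shocks push P up, so P rises. The two shocks push Y in opposite directions, so the effect on Y is ambiguous.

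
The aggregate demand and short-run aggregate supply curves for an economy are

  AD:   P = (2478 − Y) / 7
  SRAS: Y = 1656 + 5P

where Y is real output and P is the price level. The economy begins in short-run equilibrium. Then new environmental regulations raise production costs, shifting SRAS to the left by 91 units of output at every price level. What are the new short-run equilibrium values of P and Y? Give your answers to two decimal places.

This is a negative supply shock: SRAS shifts left.
New SRAS: Y = 1565 + 5P.
Set AD = SRAS: 2478 − 7P = 1565 + 5P, so 913 = 12P and P = 76.08.
Substituting into AD, Y = 1945.42.

P = 76.08, Y = 1945.42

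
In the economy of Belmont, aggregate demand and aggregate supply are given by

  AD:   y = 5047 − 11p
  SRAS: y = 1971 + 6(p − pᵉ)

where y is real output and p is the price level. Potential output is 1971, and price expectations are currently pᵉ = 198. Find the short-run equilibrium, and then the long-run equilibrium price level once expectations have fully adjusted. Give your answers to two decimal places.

Short run: with pᵉ = 198, SRAS is y = 783 + 6p. Setting AD = SRAS gives 4264 = 17p, so p = 250.82 and y = 5047 − 11p = 2287.94.
Output 2287.94 is above potential 1971, so over time expected prices rise and SRAS shifts left until y returns to 1971.
Long run: y = 1971 on the AD curve gives 1971 = 5047 − 11p, so p = 279.64.

Short run: p = 250.82, y = 2287.94. Long run: p = 279.64.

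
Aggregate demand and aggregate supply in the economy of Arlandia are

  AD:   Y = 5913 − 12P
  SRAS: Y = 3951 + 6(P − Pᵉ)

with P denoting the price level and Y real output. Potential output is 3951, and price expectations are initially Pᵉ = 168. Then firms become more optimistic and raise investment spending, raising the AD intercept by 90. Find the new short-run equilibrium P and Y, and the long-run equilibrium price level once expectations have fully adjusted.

AD shifts right: new AD is Y = 6003 − 12P. With Pᵉ = 168, SRAS is Y = 2943 + 6P.
Short run: 6003 − 12P = 2943 + 6P gives 3060 = 18P, so P = 170 and Y = 6003 − 12·170 = 3963.
Y = 3963 is above potential 3951; expectations adjust and SRAS shifts left until Y = 3951.
Long run: on the new AD curve, 3951 = 6003 − 12P gives P = 171.

Short run: P = 170, Y = 3963. Long run: P = 171.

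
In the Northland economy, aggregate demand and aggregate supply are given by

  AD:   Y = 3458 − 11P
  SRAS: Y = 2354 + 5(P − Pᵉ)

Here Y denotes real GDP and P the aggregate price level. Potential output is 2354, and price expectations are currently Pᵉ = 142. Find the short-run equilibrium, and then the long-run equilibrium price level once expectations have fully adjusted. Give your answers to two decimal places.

Short run: with Pᵉ = 142, SRAS is Y = 1644 + 5P. Setting AD = SRAS gives 1814 = 16P, so P = 113.38 and Y = 3458 − 11P = 2210.88.
Output 2210.88 is below potential 2354, so over time expected prices fall and SRAS shifts right until Y returns to 2354.
Long run: Y = 2354 on the AD curve gives 2354 = 3458 − 11P, so P = 100.36.

Short run: P = 113.38, Y = 2210.88. Long run: P = 100.36.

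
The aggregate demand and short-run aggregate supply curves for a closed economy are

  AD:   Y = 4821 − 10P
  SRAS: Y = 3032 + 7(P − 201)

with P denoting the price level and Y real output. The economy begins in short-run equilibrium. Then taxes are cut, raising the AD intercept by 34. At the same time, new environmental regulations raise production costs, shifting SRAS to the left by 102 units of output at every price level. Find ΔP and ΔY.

After both shocks: AD is Y = 4855 − 10P and SRAS is Y = 1523 + 7P.
Setting them equal: 3332 = 17P, so P = 196.
Y = 4855 − 10·196 = 2895.
Initially P = 188, Y = 2941, so ΔP = +8 and ΔY = -46.

ΔP = +8, ΔY = -46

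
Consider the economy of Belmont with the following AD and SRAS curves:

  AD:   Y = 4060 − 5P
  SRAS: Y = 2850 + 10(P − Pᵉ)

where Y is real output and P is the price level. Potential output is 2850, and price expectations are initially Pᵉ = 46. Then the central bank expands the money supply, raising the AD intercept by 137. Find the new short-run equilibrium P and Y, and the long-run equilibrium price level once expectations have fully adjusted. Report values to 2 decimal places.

Short run: P = 120.47, Y = 3594.67. Long run: P = 269.40.

AD shifts right: new AD is Y = 4197 − 5P. With Pᵉ = 46, SRAS is Y = 2390 + 10P.
Short run: 4197 − 5P = 2390 + 10P gives 1807 = 15P, so P = 120.47 and Y = 4197 − 5P = 3594.67.
Y = 3594.67 is above potential 2850; expectations adjust and SRAS shifts left until Y = 2850.
Long run: on the new AD curve, 2850 = 4197 − 5P gives P = 269.40.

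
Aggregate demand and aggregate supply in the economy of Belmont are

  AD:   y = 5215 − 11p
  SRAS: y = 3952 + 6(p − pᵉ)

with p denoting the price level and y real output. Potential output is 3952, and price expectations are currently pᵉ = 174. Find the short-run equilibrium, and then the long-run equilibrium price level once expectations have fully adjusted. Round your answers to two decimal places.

Short run: with pᵉ = 174, SRAS is y = 2908 + 6p. Setting AD = SRAS gives 2307 = 17p, so p = 135.71 and y = 5215 − 11p = 3722.24.
Output 3722.24 is below potential 3952, so over time expected prices fall and SRAS shifts right until y returns to 3952.
Long run: y = 3952 on the AD curve gives 3952 = 5215 − 11p, so p = 114.82.

Short run: p = 135.71, y = 3722.24. Long run: p = 114.82.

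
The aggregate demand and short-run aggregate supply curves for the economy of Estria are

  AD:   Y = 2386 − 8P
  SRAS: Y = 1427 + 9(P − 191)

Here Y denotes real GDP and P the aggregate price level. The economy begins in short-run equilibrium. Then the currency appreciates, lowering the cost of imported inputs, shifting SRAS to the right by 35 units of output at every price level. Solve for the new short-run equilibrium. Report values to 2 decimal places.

P = 155.47, Y = 1142.24

This is a positive supply shock: SRAS shifts right.
New SRAS: Y = 9P − 257.
Set AD = SRAS: 2386 − 8P = 9P − 257, so 2643 = 17P and P = 155.47.
Substituting into AD, Y = 1142.24.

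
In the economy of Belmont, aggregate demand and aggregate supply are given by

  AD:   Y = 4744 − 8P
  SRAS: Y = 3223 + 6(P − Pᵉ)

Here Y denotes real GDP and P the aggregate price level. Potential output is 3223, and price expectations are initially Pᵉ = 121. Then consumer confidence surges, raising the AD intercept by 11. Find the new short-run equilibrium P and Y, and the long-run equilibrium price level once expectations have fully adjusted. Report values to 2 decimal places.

AD shifts right: new AD is Y = 4755 − 8P. With Pᵉ = 121, SRAS is Y = 2497 + 6P.
Short run: 4755 − 8P = 2497 + 6P gives 2258 = 14P, so P = 161.29 and Y = 4755 − 8P = 3464.71.
Y = 3464.71 is above potential 3223; expectations adjust and SRAS shifts left until Y = 3223.
Long run: on the new AD curve, 3223 = 4755 − 8P gives P = 191.50.

Short run: P = 161.29, Y = 3464.71. Long run: P = 191.50.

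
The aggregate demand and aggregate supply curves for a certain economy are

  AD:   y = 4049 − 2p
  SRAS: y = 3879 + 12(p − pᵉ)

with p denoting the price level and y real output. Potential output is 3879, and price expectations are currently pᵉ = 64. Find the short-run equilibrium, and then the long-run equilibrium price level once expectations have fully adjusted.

Short run: p = 67, y = 3915. Long run: p = 85.

Short run: with pᵉ = 64, SRAS is y = 3111 + 12p. Setting AD = SRAS gives 938 = 14p, so p = 67 and y = 4049 − 2·67 = 3915.
Output 3915 is above potential 3879, so over time expected prices rise and SRAS shifts left until y returns to 3879.
Long run: y = 3879 on the AD curve gives 3879 = 4049 − 2p, so p = 85.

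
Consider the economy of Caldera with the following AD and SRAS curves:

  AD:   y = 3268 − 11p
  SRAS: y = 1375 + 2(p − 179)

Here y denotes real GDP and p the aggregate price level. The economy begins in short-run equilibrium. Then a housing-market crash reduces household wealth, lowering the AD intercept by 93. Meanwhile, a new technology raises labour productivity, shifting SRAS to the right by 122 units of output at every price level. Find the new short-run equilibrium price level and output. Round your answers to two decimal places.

After both shocks: AD is y = 3175 − 11p and SRAS is y = 1139 + 2p.
Setting them equal: 2036 = 13p, so p = 156.62.
Substituting into AD, y = 1452.23.

p = 156.62, y = 1452.23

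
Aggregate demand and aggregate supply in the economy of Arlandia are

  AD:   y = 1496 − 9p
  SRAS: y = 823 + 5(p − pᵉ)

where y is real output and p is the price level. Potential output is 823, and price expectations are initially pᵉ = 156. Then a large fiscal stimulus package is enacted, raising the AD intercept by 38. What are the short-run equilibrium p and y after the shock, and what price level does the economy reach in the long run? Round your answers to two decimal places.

Short run: p = 106.50, y = 575.50. Long run: p = 79.00.

AD shifts right: new AD is y = 1534 − 9p. With pᵉ = 156, SRAS is y = 43 + 5p.
Short run: 1534 − 9p = 43 + 5p gives 1491 = 14p, so p = 106.50 and y = 1534 − 9p = 575.50.
y = 575.50 is below potential 823; expectations adjust and SRAS shifts right until y = 823.
Long run: on the new AD curve, 823 = 1534 − 9p gives p = 79.00.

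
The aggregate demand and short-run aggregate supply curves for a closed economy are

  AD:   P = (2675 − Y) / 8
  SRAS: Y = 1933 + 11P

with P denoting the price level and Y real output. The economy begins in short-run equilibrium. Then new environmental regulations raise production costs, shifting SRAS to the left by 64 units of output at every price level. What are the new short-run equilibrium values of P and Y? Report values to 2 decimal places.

This is a negative supply shock: SRAS shifts left.
New SRAS: Y = 1869 + 11P.
Set AD = SRAS: 2675 − 8P = 1869 + 11P, so 806 = 19P and P = 42.42.
Substituting into AD, Y = 2335.63.

P = 42.42, Y = 2335.63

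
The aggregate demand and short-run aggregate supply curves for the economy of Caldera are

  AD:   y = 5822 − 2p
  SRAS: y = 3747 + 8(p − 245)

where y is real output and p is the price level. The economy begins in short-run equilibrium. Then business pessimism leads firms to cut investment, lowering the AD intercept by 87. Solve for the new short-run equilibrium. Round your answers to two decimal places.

p = 394.80, y = 4945.40

This is a negative demand shock: AD shifts left.
New AD: y = 5735 − 2p.
SRAS can be written y = 1787 + 8p.
Set AD = SRAS: 5735 − 2p = 1787 + 8p, so 3948 = 10p and p = 394.80.
Substituting into AD, y = 4945.40.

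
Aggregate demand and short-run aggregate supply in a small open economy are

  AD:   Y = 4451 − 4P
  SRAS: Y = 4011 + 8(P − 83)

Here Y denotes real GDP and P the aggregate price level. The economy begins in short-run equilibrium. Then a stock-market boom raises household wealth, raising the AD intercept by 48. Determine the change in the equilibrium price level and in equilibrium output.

ΔP = +4, ΔY = +32

This is a positive demand shock: AD shifts right.
New AD: Y = 4499 − 4P.
SRAS can be written Y = 3347 + 8P.
Set AD = SRAS: 4499 − 4P = 3347 + 8P, so 1152 = 12P and P = 96.
Y = 4499 − 4·96 = 4115.
Initially P = 92, Y = 4083, so ΔP = +4 and ΔY = +32.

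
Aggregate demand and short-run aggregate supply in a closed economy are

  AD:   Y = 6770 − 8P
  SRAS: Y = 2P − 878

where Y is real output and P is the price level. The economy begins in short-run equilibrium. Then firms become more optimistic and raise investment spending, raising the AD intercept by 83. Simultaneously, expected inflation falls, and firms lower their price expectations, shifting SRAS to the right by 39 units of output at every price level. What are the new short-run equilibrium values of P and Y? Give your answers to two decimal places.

After both shocks: AD is Y = 6853 − 8P and SRAS is Y = 2P − 839.
Setting them equal: 7692 = 10P, so P = 769.20.
Substituting into AD, Y = 699.40.

P = 769.20, Y = 699.40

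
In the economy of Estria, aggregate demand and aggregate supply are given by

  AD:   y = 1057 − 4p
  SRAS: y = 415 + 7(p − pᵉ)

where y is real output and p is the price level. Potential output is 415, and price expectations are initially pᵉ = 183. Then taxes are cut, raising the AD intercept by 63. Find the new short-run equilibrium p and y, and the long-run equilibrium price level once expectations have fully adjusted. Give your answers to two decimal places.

AD shifts right: new AD is y = 1120 − 4p. With pᵉ = 183, SRAS is y = 7p − 866.
Short run: 1120 − 4p = 7p − 866 gives 1986 = 11p, so p = 180.55 and y = 1120 − 4p = 397.82.
y = 397.82 is below potential 415; expectations adjust and SRAS shifts right until y = 415.
Long run: on the new AD curve, 415 = 1120 − 4p gives p = 176.25.

Short run: p = 180.55, y = 397.82. Long run: p = 176.25.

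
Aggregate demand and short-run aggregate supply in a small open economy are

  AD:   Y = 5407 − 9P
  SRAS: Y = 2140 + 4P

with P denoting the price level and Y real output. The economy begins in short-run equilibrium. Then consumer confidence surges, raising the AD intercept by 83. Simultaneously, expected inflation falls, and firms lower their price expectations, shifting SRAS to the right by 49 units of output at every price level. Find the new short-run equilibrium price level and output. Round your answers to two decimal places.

P = 253.92, Y = 3204.69

After both shocks: AD is Y = 5490 − 9P and SRAS is Y = 2189 + 4P.
Setting them equal: 3301 = 13P, so P = 253.92.
Substituting into AD, Y = 3204.69.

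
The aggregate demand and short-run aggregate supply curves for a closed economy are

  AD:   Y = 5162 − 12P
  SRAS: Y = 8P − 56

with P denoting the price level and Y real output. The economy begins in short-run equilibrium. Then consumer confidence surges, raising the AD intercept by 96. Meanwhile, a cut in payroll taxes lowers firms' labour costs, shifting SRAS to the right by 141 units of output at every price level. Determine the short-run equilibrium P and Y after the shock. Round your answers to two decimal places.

P = 258.65, Y = 2154.20

After both shocks: AD is Y = 5258 − 12P and SRAS is Y = 85 + 8P.
Setting them equal: 5173 = 20P, so P = 258.65.
Substituting into AD, Y = 2154.20.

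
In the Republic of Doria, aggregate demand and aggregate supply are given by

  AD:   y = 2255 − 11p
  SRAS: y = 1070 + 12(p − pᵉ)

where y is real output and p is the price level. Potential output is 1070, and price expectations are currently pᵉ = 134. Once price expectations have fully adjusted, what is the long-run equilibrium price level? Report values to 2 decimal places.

Long-run p = 107.73

Short run: with pᵉ = 134, SRAS is y = 12p − 538. Setting AD = SRAS gives 2793 = 23p, so p = 121.43 and y = 2255 − 11p = 919.22.
Output 919.22 is below potential 1070, so over time expected prices fall and SRAS shifts right until y returns to 1070.
Long run: y = 1070 on the AD curve gives 1070 = 2255 − 11p, so p = 107.73.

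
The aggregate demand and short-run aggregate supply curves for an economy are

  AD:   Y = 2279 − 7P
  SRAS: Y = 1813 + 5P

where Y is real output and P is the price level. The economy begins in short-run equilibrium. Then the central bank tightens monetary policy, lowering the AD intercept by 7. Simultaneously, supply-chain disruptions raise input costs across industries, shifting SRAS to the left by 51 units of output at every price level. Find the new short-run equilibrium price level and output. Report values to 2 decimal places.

After both shocks: AD is Y = 2272 − 7P and SRAS is Y = 1762 + 5P.
Setting them equal: 510 = 12P, so P = 42.50.
Substituting into AD, Y = 1974.50.

P = 42.50, Y = 1974.50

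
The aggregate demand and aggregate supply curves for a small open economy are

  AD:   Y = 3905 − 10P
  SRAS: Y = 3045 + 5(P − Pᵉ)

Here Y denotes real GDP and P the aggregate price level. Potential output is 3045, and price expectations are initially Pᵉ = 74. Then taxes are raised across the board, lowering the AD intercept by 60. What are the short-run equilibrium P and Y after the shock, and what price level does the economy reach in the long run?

AD shifts left: new AD is Y = 3845 − 10P. With Pᵉ = 74, SRAS is Y = 2675 + 5P.
Short run: 3845 − 10P = 2675 + 5P gives 1170 = 15P, so P = 78 and Y = 3845 − 10·78 = 3065.
Y = 3065 is above potential 3045; expectations adjust and SRAS shifts left until Y = 3045.
Long run: on the new AD curve, 3045 = 3845 − 10P gives P = 80.

Short run: P = 78, Y = 3065. Long run: P = 80.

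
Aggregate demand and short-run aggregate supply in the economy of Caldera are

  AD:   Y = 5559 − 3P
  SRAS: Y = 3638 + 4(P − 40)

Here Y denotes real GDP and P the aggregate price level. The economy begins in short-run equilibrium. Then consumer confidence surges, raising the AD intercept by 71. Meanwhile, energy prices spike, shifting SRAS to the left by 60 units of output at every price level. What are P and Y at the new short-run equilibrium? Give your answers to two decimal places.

P = 316.00, Y = 4682.00

After both shocks: AD is Y = 5630 − 3P and SRAS is Y = 3418 + 4P.
Setting them equal: 2212 = 7P, so P = 316.00.
Substituting into AD, Y = 4682.00.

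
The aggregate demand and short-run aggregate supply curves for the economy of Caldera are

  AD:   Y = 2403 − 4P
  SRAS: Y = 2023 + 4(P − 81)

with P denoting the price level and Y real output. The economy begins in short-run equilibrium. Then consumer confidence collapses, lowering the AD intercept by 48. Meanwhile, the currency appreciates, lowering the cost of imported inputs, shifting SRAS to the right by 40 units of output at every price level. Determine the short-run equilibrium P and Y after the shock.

P = 77, Y = 2047

After both shocks: AD is Y = 2355 − 4P and SRAS is Y = 1739 + 4P.
Setting them equal: 616 = 8P, so P = 77.
Y = 2355 − 4·77 = 2047.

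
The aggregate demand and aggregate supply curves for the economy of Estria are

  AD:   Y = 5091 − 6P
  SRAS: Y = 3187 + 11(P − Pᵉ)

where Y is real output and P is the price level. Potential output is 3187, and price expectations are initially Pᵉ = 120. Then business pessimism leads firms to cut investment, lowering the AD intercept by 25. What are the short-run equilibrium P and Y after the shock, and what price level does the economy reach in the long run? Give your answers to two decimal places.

AD shifts left: new AD is Y = 5066 − 6P. With Pᵉ = 120, SRAS is Y = 1867 + 11P.
Short run: 5066 − 6P = 1867 + 11P gives 3199 = 17P, so P = 188.18 and Y = 5066 − 6P = 3936.94.
Y = 3936.94 is above potential 3187; expectations adjust and SRAS shifts left until Y = 3187.
Long run: on the new AD curve, 3187 = 5066 − 6P gives P = 313.17.

Short run: P = 188.18, Y = 3936.94. Long run: P = 313.17.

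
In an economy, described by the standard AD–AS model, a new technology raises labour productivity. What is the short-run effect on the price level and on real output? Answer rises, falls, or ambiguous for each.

Price level: falls; output: rises

This is a favourable supply shock: SRAS shifts right.
Moving along the downward-sloping AD curve, P falls and Y rises.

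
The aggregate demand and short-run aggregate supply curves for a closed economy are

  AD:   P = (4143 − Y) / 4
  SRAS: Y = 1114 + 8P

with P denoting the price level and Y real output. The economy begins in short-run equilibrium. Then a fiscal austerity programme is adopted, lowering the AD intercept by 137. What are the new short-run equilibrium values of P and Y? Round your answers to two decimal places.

This is a negative demand shock: AD shifts left.
New AD: Y = 4006 − 4P.
Set AD = SRAS: 4006 − 4P = 1114 + 8P, so 2892 = 12P and P = 241.00.
Substituting into AD, Y = 3042.00.

P = 241.00, Y = 3042.00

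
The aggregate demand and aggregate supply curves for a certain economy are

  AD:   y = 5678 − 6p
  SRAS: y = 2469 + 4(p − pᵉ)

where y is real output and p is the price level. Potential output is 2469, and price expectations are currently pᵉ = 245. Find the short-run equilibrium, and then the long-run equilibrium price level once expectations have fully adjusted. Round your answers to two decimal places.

Short run: with pᵉ = 245, SRAS is y = 1489 + 4p. Setting AD = SRAS gives 4189 = 10p, so p = 418.90 and y = 5678 − 6p = 3164.60.
Output 3164.60 is above potential 2469, so over time expected prices rise and SRAS shifts left until y returns to 2469.
Long run: y = 2469 on the AD curve gives 2469 = 5678 − 6p, so p = 534.83.

Short run: p = 418.90, y = 3164.60. Long run: p = 534.83.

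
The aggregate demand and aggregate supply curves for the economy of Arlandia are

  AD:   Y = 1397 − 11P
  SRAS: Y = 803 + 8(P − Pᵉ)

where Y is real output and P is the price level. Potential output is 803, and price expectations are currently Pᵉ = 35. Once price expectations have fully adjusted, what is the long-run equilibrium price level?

Long-run P = 54

Short run: with Pᵉ = 35, SRAS is Y = 523 + 8P. Setting AD = SRAS gives 874 = 19P, so P = 46 and Y = 1397 − 11·46 = 891.
Output 891 is above potential 803, so over time expected prices rise and SRAS shifts left until Y returns to 803.
Long run: Y = 803 on the AD curve gives 803 = 1397 − 11P, so P = 54.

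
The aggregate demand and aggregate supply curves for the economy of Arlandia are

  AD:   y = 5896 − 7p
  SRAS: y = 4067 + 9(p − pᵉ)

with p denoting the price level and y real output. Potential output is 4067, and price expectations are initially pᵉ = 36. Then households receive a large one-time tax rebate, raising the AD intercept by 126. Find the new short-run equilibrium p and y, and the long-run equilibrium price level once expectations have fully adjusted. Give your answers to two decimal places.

AD shifts right: new AD is y = 6022 − 7p. With pᵉ = 36, SRAS is y = 3743 + 9p.
Short run: 6022 − 7p = 3743 + 9p gives 2279 = 16p, so p = 142.44 and y = 6022 − 7p = 5024.94.
y = 5024.94 is above potential 4067; expectations adjust and SRAS shifts left until y = 4067.
Long run: on the new AD curve, 4067 = 6022 − 7p gives p = 279.29.

Short run: p = 142.44, y = 5024.94. Long run: p = 279.29.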